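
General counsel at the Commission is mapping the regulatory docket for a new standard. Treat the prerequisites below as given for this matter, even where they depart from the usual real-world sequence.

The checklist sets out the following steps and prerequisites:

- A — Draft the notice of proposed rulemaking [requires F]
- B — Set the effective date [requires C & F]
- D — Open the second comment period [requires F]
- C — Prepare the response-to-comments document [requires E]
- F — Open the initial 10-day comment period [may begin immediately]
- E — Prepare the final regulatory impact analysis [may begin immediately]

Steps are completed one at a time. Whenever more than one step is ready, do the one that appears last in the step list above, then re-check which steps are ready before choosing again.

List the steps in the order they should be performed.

E F C D B A

Nothing is required for E and F. E is listed later → E first.
Now F and C have their prerequisites met. F is listed later, so F next.
Ready: C, D and A. C is listed later → C.
Ready: D, B and A. D is listed later → D.
Now B and A have their prerequisites met. B is listed later, so B next.
Next only A has its prerequisites met → A.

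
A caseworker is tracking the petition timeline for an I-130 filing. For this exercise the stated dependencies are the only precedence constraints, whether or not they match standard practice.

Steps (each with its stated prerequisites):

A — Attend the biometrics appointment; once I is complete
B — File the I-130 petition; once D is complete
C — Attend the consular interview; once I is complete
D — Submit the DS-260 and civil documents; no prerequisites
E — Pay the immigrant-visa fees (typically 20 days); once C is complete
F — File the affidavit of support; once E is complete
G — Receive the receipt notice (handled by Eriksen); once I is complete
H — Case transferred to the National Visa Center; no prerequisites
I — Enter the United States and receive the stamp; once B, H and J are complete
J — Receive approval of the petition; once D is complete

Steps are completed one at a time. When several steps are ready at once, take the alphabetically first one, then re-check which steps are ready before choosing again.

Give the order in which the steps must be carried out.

D and H have no prerequisites; D has the earlier label, so D is first.
Ready: B, H and J. B has the earlier label → B.
Ready: H and J. H has the earlier label → H.
That leaves J as the only ready step → J.
I needed B, H and J, now all done → I.
Now A, C and G have their prerequisites met. A has the earlier label, so A next.
Ready: C and G. C has the earlier label → C.
Now E and G have their prerequisites met. E has the earlier label, so E next.
F now also ready, so the ready set is {F, G}; F has the earlier label → F.
G is the only step now ready → G.

D B H J I A C E F G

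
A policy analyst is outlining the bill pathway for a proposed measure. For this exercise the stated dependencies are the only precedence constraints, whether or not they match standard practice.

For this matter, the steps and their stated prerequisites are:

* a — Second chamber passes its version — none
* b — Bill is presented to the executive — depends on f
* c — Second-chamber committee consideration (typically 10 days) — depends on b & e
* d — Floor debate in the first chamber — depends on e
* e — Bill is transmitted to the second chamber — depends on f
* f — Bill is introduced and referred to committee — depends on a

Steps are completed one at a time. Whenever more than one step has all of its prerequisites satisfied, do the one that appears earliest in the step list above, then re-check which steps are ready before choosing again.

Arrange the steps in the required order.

Only a has no prerequisites, so it is first.
That leaves f as the only ready step → f.
Now b and e have their prerequisites met. b is listed earlier, so b next.
e needed f, now all done → e.
Now c and d have their prerequisites met. c is listed earlier, so c next.
Next only d has its prerequisites met → d.

a, f, b, e, c, d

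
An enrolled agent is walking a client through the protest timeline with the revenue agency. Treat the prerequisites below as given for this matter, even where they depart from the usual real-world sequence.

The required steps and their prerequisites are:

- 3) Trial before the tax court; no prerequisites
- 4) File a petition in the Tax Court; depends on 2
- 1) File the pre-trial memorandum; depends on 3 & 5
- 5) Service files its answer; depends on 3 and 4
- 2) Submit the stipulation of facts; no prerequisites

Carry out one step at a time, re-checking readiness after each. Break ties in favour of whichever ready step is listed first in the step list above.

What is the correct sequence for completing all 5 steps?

Nothing is required for 3 and 2. 3 is listed earlier → 3 first.
2 is the only step now ready → 2.
4 needed 2, now all done → 4.
5 is the only step now ready → 5.
Next only 1 has its prerequisites met → 1.

3, 2, 4, 5, 1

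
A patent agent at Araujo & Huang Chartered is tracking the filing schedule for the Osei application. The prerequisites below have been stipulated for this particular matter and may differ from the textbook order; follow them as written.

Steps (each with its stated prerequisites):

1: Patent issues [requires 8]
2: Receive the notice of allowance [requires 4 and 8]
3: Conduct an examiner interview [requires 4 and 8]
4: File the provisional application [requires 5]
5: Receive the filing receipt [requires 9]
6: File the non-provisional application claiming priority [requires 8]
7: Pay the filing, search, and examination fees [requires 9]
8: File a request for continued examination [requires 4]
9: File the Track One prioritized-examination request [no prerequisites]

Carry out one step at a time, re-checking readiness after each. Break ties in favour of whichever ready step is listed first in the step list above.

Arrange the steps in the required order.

9 has no prerequisites → 9 first.
Now 5 and 7 have their prerequisites met. 5 is listed earlier, so 5 next.
4 now also ready, so the ready set is {4, 7}; 4 is listed earlier → 4.
Now 7 and 8 have their prerequisites met. 7 is listed earlier, so 7 next.
8 needed 4, now all done → 8.
1, 2, 3 and 6 are all available; 1 is listed earlier → 1.
Now 2, 3 and 6 have their prerequisites met. 2 is listed earlier, so 2 next.
Ready: 3 and 6. 3 is listed earlier → 3.
6 needed 8, now all done → 6.

9 5 4 7 8 1 2 3 6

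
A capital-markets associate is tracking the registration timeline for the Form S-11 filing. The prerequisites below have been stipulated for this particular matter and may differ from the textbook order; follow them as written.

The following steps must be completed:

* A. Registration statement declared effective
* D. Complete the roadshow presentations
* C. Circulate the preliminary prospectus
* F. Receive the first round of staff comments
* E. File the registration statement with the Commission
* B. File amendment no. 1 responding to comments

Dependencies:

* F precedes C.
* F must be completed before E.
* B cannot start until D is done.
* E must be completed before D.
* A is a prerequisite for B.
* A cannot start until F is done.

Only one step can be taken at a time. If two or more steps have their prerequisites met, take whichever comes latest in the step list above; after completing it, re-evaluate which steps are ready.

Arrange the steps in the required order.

Only F has no prerequisites, so it is first.
Ready: E, C and A. E is listed later → E.
D now also ready, so the ready set is {C, D, A}; C is listed later → C.
D and A are both available; D is listed later → D.
Next only A has its prerequisites met → A.
B needed D and A, now all done → B.

F E C D A B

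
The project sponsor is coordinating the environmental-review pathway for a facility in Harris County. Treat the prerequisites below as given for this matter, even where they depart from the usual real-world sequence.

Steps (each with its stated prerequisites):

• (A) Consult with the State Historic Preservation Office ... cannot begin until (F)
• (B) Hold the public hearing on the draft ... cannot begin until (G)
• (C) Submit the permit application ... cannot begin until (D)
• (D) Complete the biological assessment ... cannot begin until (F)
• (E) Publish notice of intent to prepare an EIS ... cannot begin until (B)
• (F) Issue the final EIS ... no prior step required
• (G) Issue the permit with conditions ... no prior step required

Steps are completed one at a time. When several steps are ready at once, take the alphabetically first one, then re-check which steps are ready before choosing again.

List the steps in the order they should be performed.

Nothing is required for (F) and (G). (F) has the earlier label → (F) first.
(A) and (D) now also ready, so the ready set is {(A), (D), (G)}; (A) has the earlier label → (A).
(D) and (G) are both available; (D) has the earlier label → (D).
(C) now also ready, so the ready set is {(C), (G)}; (C) has the earlier label → (C).
That leaves (G) as the only ready step → (G).
(B) is the only step now ready → (B).
(E) needed (B), now all done → (E).

(F) → (A) → (D) → (C) → (G) → (B) → (E)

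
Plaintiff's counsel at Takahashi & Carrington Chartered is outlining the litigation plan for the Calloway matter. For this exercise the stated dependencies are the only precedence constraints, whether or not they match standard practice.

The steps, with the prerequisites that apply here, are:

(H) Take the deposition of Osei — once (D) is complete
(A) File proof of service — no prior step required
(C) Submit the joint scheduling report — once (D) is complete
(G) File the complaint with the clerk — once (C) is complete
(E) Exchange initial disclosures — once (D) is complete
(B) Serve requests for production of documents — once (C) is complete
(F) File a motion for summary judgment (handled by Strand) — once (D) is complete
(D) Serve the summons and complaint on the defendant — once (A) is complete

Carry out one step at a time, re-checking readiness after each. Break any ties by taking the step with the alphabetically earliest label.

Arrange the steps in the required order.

Only (A) has no prerequisites, so it is first.
(D) is the only step now ready → (D).
Ready: (C), (E), (F) and (H). (C) has the earlier label → (C).
(B) and (G) now also ready, so the ready set is {(B), (E), (F), (G), (H)}; (B) has the earlier label → (B).
(E), (F), (G) and (H) are all available; (E) has the earlier label → (E).
(F), (G) and (H) are all available; (F) has the earlier label → (F).
Now (G) and (H) have their prerequisites met. (G) has the earlier label, so (G) next.
(H) is the only step now ready → (H).

(A) → (D) → (C) → (B) → (E) → (F) → (G) → (H)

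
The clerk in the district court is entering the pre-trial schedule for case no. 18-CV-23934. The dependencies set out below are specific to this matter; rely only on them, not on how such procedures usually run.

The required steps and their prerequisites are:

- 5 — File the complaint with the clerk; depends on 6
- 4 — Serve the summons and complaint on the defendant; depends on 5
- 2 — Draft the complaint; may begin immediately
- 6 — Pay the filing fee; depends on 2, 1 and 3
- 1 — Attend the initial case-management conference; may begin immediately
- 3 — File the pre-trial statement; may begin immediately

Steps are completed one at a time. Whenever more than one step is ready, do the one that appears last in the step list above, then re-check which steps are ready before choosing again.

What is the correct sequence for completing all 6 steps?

3 → 1 → 2 → 6 → 5 → 4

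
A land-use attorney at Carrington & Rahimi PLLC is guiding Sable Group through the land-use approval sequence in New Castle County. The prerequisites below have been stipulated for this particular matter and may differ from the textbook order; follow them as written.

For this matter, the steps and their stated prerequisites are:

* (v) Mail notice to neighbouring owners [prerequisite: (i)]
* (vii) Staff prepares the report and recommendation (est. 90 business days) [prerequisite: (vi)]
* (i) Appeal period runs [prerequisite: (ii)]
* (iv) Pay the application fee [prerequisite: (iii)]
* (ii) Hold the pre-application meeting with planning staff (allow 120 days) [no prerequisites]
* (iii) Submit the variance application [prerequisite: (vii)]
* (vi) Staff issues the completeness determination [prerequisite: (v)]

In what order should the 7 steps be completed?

(ii), (i), (v), (vi), (vii), (iii), (iv)

Only (ii) has no prerequisites, so it is first.
That leaves (i) as the only ready step → (i).
That leaves (v) as the only ready step → (v).
(vi) is the only step now ready → (vi).
(vii) needed (vi), now all done → (vii).
(iii) needed (vii), now all done → (iii).
(iv) needed (iii), now all done → (iv).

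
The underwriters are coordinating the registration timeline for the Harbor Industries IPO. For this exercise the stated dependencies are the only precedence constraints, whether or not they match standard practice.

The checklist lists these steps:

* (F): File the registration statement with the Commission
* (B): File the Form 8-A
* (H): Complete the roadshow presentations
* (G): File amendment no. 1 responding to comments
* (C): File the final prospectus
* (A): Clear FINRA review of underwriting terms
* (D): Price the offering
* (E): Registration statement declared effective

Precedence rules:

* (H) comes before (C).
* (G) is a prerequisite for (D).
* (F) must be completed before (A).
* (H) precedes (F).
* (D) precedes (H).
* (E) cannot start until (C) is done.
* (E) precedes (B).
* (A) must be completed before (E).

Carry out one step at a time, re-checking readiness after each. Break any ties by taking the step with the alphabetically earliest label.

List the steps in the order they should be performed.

(G) (D) (H) (C) (F) (A) (E) (B)

Only (G) has no prerequisites, so it is first.
(D) is the only step now ready → (D).
(H) needed (D), now all done → (H).
Ready: (C) and (F). (C) has the earlier label → (C).
(F) needed (H), now all done → (F).
That leaves (A) as the only ready step → (A).
(E) needed (A) and (C), now all done → (E).
Next only (B) has its prerequisites met → (B).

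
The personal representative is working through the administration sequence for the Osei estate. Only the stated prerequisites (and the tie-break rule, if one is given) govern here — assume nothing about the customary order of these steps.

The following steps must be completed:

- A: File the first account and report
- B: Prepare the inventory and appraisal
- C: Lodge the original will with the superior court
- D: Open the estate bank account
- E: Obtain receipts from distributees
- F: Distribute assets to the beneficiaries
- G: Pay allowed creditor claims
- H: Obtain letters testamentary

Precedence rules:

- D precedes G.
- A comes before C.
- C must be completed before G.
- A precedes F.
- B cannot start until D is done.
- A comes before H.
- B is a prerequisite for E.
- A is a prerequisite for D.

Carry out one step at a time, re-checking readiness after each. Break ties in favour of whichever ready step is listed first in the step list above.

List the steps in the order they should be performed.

A, C, D, B, E, F, G, H

A is the only step with nothing outstanding, so it goes first.
Now C, D, F and H have their prerequisites met. C is listed earlier, so C next.
Now D, F and H have their prerequisites met. D is listed earlier, so D next.
Now B, F, G and H have their prerequisites met. B is listed earlier, so B next.
Now E, F, G and H have their prerequisites met. E is listed earlier, so E next.
Ready: F, G and H. F is listed earlier → F.
Now G and H have their prerequisites met. G is listed earlier, so G next.
H needed A, now all done → H.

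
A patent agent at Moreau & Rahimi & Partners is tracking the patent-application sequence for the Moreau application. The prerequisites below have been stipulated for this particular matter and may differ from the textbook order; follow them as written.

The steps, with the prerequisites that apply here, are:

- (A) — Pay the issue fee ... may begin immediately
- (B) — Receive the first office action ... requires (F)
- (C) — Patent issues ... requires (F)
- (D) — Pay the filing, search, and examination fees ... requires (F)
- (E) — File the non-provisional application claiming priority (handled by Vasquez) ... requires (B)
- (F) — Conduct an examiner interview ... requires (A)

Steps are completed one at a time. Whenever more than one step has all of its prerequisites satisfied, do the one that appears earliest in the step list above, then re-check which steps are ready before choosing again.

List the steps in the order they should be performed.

(A), (F), (B), (C), (D), (E)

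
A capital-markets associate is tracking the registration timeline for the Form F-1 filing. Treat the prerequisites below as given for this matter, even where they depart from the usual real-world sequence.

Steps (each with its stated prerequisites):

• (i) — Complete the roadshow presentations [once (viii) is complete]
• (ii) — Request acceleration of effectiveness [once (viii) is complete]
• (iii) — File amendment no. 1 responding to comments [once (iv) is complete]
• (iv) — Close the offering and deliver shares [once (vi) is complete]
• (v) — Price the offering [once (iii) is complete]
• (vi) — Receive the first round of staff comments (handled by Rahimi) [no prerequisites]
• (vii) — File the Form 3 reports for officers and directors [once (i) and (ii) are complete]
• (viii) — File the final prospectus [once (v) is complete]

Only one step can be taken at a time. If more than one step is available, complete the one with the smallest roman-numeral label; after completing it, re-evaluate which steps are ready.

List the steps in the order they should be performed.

Only (vi) has no prerequisites, so it is first.
(iv) needed (vi), now all done → (iv).
(iii) is the only step now ready → (iii).
That leaves (v) as the only ready step → (v).
(viii) is the only step now ready → (viii).
(i) and (ii) are both available; (i) has the earlier label → (i).
(ii) needed (viii), now all done → (ii).
(vii) needed (i) and (ii), now all done → (vii).

(vi), (iv), (iii), (v), (viii), (i), (ii), (vii)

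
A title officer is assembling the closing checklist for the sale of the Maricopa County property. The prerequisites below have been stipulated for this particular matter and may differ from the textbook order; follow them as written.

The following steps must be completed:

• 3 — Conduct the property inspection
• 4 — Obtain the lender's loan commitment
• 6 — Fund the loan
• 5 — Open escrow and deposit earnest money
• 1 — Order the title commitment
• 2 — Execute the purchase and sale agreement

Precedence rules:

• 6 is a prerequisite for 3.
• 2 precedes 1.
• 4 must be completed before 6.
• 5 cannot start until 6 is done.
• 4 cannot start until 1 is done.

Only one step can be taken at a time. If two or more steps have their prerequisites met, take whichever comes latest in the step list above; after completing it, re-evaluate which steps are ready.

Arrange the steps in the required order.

2 1 4 6 5 3

Only 2 has no prerequisites, so it is first.
1 is the only step now ready → 1.
4 is the only step now ready → 4.
6 needed 4, now all done → 6.
Now 5 and 3 have their prerequisites met. 5 is listed later, so 5 next.
3 needed 6, now all done → 3.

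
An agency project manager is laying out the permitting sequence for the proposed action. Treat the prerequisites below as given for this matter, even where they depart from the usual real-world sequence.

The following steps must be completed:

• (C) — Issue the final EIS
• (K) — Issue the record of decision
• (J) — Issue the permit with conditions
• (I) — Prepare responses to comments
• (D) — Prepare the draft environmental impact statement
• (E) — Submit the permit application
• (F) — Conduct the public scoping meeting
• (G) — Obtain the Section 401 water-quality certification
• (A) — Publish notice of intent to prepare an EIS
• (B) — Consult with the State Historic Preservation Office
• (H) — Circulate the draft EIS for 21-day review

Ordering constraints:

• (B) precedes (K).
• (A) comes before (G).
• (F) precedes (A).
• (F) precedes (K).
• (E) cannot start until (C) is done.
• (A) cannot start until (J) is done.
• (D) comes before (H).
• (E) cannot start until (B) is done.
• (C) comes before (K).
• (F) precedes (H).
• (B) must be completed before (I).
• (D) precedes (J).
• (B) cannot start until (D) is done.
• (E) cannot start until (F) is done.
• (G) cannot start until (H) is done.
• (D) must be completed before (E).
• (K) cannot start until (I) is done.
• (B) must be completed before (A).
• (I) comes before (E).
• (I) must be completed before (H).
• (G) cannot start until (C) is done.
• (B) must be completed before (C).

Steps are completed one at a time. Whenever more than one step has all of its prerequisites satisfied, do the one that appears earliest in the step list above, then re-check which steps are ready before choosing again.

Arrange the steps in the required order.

(D), (J), (F), (B), (C), (I), (K), (E), (A), (H), (G)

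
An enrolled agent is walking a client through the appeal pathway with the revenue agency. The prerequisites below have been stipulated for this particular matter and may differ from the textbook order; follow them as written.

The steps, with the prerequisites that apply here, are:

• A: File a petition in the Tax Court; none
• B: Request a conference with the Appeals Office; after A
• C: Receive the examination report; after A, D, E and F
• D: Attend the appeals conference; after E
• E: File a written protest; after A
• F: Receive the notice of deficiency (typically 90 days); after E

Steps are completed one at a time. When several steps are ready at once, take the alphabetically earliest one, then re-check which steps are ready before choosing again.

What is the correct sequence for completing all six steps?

A has no prerequisites → A first.
B and E are both available; B has the earlier label → B.
E needed A, now all done → E.
Now D and F have their prerequisites met. D has the earlier label, so D next.
F needed E, now all done → F.
C needed A, D, E and F, now all done → C.

A, B, E, D, F, C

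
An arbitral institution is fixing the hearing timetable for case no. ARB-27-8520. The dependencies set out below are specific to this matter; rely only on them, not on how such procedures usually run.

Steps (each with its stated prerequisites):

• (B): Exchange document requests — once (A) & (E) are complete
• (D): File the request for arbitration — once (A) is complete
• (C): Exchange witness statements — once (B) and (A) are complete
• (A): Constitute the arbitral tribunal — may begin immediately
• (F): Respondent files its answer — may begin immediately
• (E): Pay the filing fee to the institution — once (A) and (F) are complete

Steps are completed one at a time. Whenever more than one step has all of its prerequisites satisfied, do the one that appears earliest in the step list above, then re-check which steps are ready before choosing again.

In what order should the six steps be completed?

(A), (D), (F), (E), (B), (C)

Nothing is required for (A) and (F). (A) is listed earlier → (A) first.
Ready: (D) and (F). (D) is listed earlier → (D).
That leaves (F) as the only ready step → (F).
(E) is the only step now ready → (E).
Next only (B) has its prerequisites met → (B).
(C) needed (B) and (A), now all done → (C).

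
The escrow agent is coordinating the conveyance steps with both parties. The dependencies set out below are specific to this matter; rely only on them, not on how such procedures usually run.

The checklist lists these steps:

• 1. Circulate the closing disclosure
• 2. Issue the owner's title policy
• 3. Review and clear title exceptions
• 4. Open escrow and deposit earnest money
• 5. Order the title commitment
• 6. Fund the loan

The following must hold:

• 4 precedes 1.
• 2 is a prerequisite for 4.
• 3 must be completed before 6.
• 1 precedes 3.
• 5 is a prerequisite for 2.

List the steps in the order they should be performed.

5 is the only step with nothing outstanding, so it goes first.
2 needed 5, now all done → 2.
That leaves 4 as the only ready step → 4.
1 needed 4, now all done → 1.
3 needed 1, now all done → 3.
Next only 6 has its prerequisites met → 6.

5 → 2 → 4 → 1 → 3 → 6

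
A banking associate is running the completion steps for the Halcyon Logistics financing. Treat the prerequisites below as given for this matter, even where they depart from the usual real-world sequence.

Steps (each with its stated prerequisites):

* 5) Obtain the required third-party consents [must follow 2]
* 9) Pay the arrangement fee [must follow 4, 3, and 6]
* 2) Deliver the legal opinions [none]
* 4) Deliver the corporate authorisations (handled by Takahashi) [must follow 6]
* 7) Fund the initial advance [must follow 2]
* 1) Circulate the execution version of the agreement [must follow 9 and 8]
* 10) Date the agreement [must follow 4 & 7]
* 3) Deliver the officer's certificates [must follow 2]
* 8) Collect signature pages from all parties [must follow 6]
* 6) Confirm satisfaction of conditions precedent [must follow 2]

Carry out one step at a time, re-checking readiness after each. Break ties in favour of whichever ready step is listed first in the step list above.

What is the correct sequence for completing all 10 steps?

2 has no prerequisites → 2 first.
Ready: 5, 7, 3 and 6. 5 is listed earlier → 5.
7, 3 and 6 are all available; 7 is listed earlier → 7.
Now 3 and 6 have their prerequisites met. 3 is listed earlier, so 3 next.
Next only 6 has its prerequisites met → 6.
Now 4 and 8 have their prerequisites met. 4 is listed earlier, so 4 next.
9, 10 and 8 are all available; 9 is listed earlier → 9.
10 and 8 are both available; 10 is listed earlier → 10.
That leaves 8 as the only ready step → 8.
1 needed 9 and 8, now all done → 1.

2 5 7 3 6 4 9 10 8 1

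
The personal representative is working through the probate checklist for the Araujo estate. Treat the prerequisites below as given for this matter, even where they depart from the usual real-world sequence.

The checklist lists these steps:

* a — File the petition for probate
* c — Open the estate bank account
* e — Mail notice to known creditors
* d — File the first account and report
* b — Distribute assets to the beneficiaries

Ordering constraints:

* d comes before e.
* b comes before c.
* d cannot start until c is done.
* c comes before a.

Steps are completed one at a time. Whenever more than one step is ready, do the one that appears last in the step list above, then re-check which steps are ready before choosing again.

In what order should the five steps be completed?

b, c, d, e, a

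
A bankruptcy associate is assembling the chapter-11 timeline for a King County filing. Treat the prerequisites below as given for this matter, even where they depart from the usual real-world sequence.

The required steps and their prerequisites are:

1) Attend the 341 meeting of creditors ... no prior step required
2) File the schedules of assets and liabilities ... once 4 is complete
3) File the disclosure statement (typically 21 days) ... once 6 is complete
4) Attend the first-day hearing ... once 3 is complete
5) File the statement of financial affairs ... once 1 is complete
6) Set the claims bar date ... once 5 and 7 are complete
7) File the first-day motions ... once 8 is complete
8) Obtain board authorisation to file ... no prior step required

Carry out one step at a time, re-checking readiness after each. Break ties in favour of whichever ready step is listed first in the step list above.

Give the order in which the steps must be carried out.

1 → 5 → 8 → 7 → 6 → 3 → 4 → 2

1 and 8 have no prerequisites; 1 is listed earlier, so 1 is first.
Now 5 and 8 have their prerequisites met. 5 is listed earlier, so 5 next.
Next only 8 has its prerequisites met → 8.
That leaves 7 as the only ready step → 7.
Next only 6 has its prerequisites met → 6.
3 is the only step now ready → 3.
Next only 4 has its prerequisites met → 4.
2 is the only step now ready → 2.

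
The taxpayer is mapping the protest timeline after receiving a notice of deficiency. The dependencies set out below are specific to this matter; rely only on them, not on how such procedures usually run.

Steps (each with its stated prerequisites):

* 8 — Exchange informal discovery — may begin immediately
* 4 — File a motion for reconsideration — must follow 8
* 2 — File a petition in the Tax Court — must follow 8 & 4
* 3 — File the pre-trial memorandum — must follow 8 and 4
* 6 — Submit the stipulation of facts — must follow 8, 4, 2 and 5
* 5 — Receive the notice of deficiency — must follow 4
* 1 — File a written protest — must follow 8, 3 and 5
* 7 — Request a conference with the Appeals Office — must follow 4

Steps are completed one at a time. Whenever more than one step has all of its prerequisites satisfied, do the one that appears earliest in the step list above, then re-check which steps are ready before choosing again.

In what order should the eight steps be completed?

8 is the only step with nothing outstanding, so it goes first.
That leaves 4 as the only ready step → 4.
Now 2, 3, 5 and 7 have their prerequisites met. 2 is listed earlier, so 2 next.
Now 3, 5 and 7 have their prerequisites met. 3 is listed earlier, so 3 next.
Ready: 5 and 7. 5 is listed earlier → 5.
Ready: 6, 1 and 7. 6 is listed earlier → 6.
Now 1 and 7 have their prerequisites met. 1 is listed earlier, so 1 next.
7 is the only step now ready → 7.

8, 4, 2, 3, 5, 6, 1, 7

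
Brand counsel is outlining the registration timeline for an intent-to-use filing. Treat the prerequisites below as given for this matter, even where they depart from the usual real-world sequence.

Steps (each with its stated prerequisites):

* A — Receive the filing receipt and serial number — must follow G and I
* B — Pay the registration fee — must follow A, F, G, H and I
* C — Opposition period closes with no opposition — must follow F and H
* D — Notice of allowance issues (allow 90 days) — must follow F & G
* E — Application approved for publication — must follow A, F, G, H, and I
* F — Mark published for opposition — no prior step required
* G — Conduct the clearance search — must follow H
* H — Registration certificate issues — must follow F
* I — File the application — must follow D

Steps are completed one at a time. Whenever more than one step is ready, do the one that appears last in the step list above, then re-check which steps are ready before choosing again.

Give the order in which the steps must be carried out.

F has no prerequisites → F first.
That leaves H as the only ready step → H.
G and C are both available; G is listed later → G.
Ready: D and C. D is listed later → D.
Ready: I and C. I is listed later → I.
A now also ready, so the ready set is {C, A}; C is listed later → C.
A needed I and G, now all done → A.
E and B are both available; E is listed later → E.
That leaves B as the only ready step → B.

F → H → G → D → I → C → A → E → B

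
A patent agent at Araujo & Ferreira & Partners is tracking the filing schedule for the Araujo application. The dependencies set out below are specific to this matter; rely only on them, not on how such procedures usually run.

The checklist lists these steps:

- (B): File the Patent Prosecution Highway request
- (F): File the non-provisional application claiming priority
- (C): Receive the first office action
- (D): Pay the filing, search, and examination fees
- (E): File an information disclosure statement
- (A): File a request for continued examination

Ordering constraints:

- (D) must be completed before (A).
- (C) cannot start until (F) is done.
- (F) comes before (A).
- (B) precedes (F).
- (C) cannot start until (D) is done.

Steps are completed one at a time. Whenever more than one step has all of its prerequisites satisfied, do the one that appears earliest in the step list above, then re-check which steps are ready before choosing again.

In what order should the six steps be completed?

Nothing is required for (B), (D) and (E). (B) is listed earlier → (B) first.
(F) now also ready, so the ready set is {(F), (D), (E)}; (F) is listed earlier → (F).
Ready: (D) and (E). (D) is listed earlier → (D).
(C) and (A) now also ready, so the ready set is {(C), (E), (A)}; (C) is listed earlier → (C).
Now (E) and (A) have their prerequisites met. (E) is listed earlier, so (E) next.
That leaves (A) as the only ready step → (A).

(B), (F), (D), (C), (E), (A)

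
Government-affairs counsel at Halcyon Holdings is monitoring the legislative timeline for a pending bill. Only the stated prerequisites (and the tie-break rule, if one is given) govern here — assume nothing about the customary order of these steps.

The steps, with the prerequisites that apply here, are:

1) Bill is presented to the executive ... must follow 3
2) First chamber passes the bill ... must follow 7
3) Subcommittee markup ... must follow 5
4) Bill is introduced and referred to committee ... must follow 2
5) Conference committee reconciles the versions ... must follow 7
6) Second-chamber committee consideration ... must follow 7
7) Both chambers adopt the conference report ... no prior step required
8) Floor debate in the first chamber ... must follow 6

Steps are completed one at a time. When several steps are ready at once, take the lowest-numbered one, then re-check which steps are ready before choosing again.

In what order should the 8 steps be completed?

7 → 2 → 4 → 5 → 3 → 1 → 6 → 8

7 is the only step with nothing outstanding, so it goes first.
Now 2, 5 and 6 have their prerequisites met. 2 has the earlier label, so 2 next.
Now 4, 5 and 6 have their prerequisites met. 4 has the earlier label, so 4 next.
Ready: 5 and 6. 5 has the earlier label → 5.
3 and 6 are both available; 3 has the earlier label → 3.
1 and 6 are both available; 1 has the earlier label → 1.
That leaves 6 as the only ready step → 6.
8 is the only step now ready → 8.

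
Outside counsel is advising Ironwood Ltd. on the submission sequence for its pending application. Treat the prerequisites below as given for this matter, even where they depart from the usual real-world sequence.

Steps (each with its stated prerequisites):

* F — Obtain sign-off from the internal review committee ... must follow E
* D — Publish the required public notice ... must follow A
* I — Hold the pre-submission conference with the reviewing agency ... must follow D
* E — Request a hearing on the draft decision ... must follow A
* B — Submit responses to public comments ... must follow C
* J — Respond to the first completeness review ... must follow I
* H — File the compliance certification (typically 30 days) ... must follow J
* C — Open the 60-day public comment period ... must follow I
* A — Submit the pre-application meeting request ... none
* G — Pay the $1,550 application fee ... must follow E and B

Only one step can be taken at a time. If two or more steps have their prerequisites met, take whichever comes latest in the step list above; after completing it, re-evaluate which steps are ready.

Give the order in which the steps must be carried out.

A has no prerequisites → A first.
E and D are both available; E is listed later → E.
Now D and F have their prerequisites met. D is listed later, so D next.
I and F are both available; I is listed later → I.
Ready: C, J and F. C is listed later → C.
Ready: J, B and F. J is listed later → J.
H, B and F are all available; H is listed later → H.
Now B and F have their prerequisites met. B is listed later, so B next.
G now also ready, so the ready set is {G, F}; G is listed later → G.
Next only F has its prerequisites met → F.

A E D I C J H B G F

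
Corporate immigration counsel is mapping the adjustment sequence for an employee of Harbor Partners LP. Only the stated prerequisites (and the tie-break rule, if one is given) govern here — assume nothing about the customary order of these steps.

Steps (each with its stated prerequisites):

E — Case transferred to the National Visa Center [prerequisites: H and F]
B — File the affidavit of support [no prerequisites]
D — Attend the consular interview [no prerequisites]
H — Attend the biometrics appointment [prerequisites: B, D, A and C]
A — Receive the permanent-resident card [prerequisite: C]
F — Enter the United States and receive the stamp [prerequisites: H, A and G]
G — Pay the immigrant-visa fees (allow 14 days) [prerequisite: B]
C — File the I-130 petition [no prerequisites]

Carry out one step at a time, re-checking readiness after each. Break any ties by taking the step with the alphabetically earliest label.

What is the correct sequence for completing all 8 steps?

B, C, A, D, G, H, F, E

B, C and D have no prerequisites; B has the earlier label, so B is first.
G now also ready, so the ready set is {C, D, G}; C has the earlier label → C.
A now also ready, so the ready set is {A, D, G}; A has the earlier label → A.
D and G are both available; D has the earlier label → D.
H now also ready, so the ready set is {G, H}; G has the earlier label → G.
Next only H has its prerequisites met → H.
That leaves F as the only ready step → F.
E is the only step now ready → E.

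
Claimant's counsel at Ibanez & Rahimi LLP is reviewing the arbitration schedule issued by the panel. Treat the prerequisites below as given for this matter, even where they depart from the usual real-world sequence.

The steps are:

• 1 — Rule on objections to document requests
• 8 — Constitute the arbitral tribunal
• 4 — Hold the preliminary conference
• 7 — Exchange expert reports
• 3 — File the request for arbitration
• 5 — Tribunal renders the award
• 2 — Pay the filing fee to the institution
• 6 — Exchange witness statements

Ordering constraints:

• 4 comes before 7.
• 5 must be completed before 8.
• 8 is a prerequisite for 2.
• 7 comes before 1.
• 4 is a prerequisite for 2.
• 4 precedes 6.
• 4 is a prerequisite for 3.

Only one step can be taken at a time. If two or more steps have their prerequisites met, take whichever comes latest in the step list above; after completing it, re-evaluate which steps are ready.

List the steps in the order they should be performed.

5 and 4 have no prerequisites; 5 is listed later, so 5 is first.
8 now also ready, so the ready set is {4, 8}; 4 is listed later → 4.
6, 3 and 7 now also ready, so the ready set is {6, 3, 7, 8}; 6 is listed later → 6.
Ready: 3, 7 and 8. 3 is listed later → 3.
7 and 8 are both available; 7 is listed later → 7.
1 now also ready, so the ready set is {8, 1}; 8 is listed later → 8.
Ready: 2 and 1. 2 is listed later → 2.
1 needed 7, now all done → 1.

5 4 6 3 7 8 2 1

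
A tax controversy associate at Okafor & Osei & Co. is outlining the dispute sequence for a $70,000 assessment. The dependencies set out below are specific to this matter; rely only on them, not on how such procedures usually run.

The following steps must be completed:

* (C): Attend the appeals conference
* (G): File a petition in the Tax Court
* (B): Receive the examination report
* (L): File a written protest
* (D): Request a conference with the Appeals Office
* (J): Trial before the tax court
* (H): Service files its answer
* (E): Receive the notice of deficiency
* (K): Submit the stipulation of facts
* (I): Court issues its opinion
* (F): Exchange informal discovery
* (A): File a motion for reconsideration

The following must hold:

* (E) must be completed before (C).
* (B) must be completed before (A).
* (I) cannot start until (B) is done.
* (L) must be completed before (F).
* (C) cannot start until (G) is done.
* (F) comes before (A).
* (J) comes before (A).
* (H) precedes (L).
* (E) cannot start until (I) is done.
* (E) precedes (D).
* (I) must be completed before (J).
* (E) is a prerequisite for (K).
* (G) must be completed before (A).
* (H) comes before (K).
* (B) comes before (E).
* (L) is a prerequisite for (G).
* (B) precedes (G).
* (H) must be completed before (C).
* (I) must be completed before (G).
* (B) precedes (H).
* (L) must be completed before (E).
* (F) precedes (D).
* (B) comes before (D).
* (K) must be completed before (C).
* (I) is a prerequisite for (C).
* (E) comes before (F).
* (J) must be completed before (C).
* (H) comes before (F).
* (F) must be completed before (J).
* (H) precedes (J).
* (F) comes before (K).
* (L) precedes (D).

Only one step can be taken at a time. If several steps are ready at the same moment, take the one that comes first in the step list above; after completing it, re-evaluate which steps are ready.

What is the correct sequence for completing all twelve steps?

(B) (H) (L) (I) (G) (E) (F) (D) (J) (K) (C) (A)

Only (B) has no prerequisites, so it is first.
Ready: (H) and (I). (H) is listed earlier → (H).
(L) now also ready, so the ready set is {(L), (I)}; (L) is listed earlier → (L).
Next only (I) has its prerequisites met → (I).
(G) and (E) are both available; (G) is listed earlier → (G).
Next only (E) has its prerequisites met → (E).
That leaves (F) as the only ready step → (F).
Now (D), (J) and (K) have their prerequisites met. (D) is listed earlier, so (D) next.
(J) and (K) are both available; (J) is listed earlier → (J).
Ready: (K) and (A). (K) is listed earlier → (K).
(C) now also ready, so the ready set is {(C), (A)}; (C) is listed earlier → (C).
(A) needed (G), (B), (J) and (F), now all done → (A).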